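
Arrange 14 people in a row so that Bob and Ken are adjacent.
Treat as block: (14-1)! × 2! = 6227020800 × 2 = 12454041600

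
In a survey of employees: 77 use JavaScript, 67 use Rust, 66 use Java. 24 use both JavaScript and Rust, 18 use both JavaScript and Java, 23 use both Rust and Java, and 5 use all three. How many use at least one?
|A∪B∪C| = 77+67+66-24-18-23+5 = 150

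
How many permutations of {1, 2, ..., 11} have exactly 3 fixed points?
Choose the 3 fixed points C(11,3) = 165, derange the rest: !8 = Σ_{j=0}^{8} (-1)^j·8!/j! = 40320 - 40320 + 20160 - 6720 + 1680 - 336 + 56 - 8 + 1 = 14833. Product = 165 × 14833 = 2447445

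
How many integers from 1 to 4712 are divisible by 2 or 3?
⌊4712/2⌋ + ⌊4712/3⌋ - ⌊4712/6⌋ = 2356 + 1570 - 785 = 3141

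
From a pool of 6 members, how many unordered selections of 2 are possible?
C(6,2) = 6!/(2!×4!) = 15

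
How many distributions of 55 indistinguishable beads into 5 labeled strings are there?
C(55+5-1, 5-1) = C(59, 4) = 455126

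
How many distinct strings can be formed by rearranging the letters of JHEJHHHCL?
9! / (1! × 1! × 4! × 2! × 1!) = 7560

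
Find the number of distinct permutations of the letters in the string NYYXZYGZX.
9! / (3! × 2! × 2! × 1! × 1!) = 15120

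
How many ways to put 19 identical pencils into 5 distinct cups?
C(19+5-1, 5-1) = C(23, 4) = 8855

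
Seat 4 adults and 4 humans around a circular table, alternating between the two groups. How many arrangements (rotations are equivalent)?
Fix one of the adults: (4-1)! ways for the remaining adults, × 4! ways for the humans = 6 × 24 = 144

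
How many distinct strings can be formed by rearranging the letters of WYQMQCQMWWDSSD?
14! / (1! × 3! × 3! × 2! × 1! × 2! × 2!) = 302702400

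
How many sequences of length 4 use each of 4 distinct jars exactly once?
4! = 24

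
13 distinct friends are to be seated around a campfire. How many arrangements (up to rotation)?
Circular: fix one position, arrange the rest. (13-1)! = 479001600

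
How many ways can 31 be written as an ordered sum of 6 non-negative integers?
C(31+6-1, 6-1) = C(36, 5) = 376992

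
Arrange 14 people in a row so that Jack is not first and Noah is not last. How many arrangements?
By inclusion-exclusion: 14! - 2×(14-1)! + (14-2)! = 87178291200 - 12454041600 + 479001600 = 75203251200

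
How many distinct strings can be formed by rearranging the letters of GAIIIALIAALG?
12! / (4! × 2! × 2! × 4!) = 207900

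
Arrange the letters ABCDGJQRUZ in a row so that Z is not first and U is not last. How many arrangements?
By inclusion-exclusion: 10! - 2×(10-1)! + (10-2)! = 3628800 - 725760 + 40320 = 2943360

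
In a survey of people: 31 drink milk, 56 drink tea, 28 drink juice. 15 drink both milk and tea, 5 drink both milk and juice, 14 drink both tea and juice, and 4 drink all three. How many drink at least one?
|A∪B∪C| = 31+56+28-15-5-14+4 = 85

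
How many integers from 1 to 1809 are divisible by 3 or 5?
⌊1809/3⌋ + ⌊1809/5⌋ - ⌊1809/15⌋ = 603 + 361 - 120 = 844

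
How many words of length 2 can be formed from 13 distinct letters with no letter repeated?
P(13,2) = 13!/(13-2)! = 156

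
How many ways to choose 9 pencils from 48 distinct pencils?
C(48,9) = 48!/(9!×39!) = 1677106640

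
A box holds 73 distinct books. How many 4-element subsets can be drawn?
C(73,4) = 73!/(4!×69!) = 1088430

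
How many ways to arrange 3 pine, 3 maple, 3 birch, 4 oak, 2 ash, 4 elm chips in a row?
19! / (3! × 3! × 3! × 4! × 2! × 4!) = 488864376000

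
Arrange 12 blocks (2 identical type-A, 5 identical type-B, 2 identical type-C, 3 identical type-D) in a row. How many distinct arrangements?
12! / (2! × 5! × 2! × 3!) = 166320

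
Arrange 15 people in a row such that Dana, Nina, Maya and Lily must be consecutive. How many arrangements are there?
Treat the 4 as one block: (15-4+1)! × 4! = 479001600 × 24 = 11496038400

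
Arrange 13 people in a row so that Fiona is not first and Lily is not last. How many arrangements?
By inclusion-exclusion: 13! - 2×(13-1)! + (13-2)! = 6227020800 - 958003200 + 39916800 = 5308934400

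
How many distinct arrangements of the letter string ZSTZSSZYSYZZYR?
14! / (3! × 1! × 1! × 4! × 5!) = 5045040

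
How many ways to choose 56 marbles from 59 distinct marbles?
C(59,56) = 59!/(56!×3!) = 32509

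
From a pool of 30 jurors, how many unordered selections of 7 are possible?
C(30,7) = 30!/(7!×23!) = 2035800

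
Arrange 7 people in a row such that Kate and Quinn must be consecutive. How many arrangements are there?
Treat the 2 as one block: (7-2+1)! × 2! = 720 × 2 = 1440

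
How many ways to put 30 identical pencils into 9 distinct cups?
C(30+9-1, 9-1) = C(38, 8) = 48903492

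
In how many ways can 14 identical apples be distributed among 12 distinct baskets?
C(14+12-1, 12-1) = C(25, 11) = 4457400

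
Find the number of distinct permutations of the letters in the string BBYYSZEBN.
9! / (2! × 3! × 1! × 1! × 1! × 1!) = 30240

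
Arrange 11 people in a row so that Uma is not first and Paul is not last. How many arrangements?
By inclusion-exclusion: 11! - 2×(11-1)! + (11-2)! = 39916800 - 7257600 + 362880 = 33022080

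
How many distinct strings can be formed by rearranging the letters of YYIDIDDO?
8! / (2! × 2! × 1! × 3!) = 1680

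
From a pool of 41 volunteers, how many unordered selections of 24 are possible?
C(41,24) = 41!/(24!×17!) = 151584480450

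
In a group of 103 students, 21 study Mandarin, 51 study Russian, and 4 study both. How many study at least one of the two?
|A∪B| = |A| + |B| - |A∩B| = 21 + 51 - 4 = 68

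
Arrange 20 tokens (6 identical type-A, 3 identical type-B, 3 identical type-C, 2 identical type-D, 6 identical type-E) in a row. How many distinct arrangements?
20! / (6! × 3! × 3! × 2! × 6!) = 65181916800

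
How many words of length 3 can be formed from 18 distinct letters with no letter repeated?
P(18,3) = 18!/(18-3)! = 4896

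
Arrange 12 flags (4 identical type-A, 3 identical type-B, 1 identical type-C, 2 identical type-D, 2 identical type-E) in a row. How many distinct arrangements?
12! / (4! × 3! × 1! × 2! × 2!) = 831600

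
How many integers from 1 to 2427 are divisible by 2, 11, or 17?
⌊2427/2⌋+⌊2427/11⌋+⌊2427/17⌋ - ⌊2427/22⌋-⌊2427/34⌋-⌊2427/187⌋ + ⌊2427/374⌋ = 1213+220+142 - 110-71-12 + 6 = 1388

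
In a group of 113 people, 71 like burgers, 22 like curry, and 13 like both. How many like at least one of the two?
|A∪B| = |A| + |B| - |A∩B| = 71 + 22 - 13 = 80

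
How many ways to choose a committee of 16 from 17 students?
C(17,16) = 17!/(16!×1!) = 17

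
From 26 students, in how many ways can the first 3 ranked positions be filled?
P(26,3) = 26!/(26-3)! = 15600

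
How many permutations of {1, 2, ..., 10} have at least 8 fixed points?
Exactly j fixed points: C(10,j)·!(10-j); sum over j ≥ 8 (derangement numbers via !m = (m-1)·(!(m-1) + !(m-2)): !0..!2 = 1, 0, 1). Σ_{j=8}^{10} C(10,j)·!(10-j) = C(10,8)·!2 + C(10,9)·!1 + C(10,10)·!0 = 45·1 + 10·0 + 1·1 = 46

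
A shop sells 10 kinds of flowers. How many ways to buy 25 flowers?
C(25+10-1, 10-1) = C(34, 9) = 52451256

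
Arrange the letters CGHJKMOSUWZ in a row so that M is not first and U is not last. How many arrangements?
By inclusion-exclusion: 11! - 2×(11-1)! + (11-2)! = 39916800 - 7257600 + 362880 = 33022080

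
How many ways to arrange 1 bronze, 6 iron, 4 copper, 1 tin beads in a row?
12! / (1! × 6! × 4! × 1!) = 27720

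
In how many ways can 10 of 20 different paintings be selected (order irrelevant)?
C(20,10) = 20!/(10!×10!) = 184756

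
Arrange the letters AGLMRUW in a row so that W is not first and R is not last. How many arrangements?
By inclusion-exclusion: 7! - 2×(7-1)! + (7-2)! = 5040 - 1440 + 120 = 3720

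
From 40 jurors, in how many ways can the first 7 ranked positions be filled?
P(40,7) = 40!/(40-7)! = 93963542400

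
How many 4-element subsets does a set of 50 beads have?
C(50,4) = 50!/(4!×46!) = 230300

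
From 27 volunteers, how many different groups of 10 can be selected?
C(27,10) = 27!/(10!×17!) = 8436285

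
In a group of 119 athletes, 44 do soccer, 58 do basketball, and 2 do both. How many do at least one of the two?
|A∪B| = |A| + |B| - |A∩B| = 44 + 58 - 2 = 100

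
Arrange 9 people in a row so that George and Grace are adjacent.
Treat as block: (9-1)! × 2! = 40320 × 2 = 80640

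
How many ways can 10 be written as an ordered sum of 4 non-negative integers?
C(10+4-1, 4-1) = C(13, 3) = 286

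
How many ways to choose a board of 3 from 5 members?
C(5,3) = 5!/(3!×2!) = 10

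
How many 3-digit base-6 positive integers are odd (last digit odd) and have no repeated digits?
Last∈{1,3,5}. Last=0: 0. Last nonzero: 3×4×P(4,1) = 48. Total = 48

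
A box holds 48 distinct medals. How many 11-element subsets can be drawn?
C(48,11) = 48!/(11!×37!) = 22595200368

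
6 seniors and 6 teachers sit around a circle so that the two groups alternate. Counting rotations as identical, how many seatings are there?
Fix one of the seniors: (6-1)! ways for the remaining seniors, × 6! ways for the teachers = 120 × 720 = 86400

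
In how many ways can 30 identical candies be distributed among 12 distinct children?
C(30+12-1, 12-1) = C(41, 11) = 3159461968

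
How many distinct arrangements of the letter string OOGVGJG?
7! / (2! × 1! × 3! × 1!) = 420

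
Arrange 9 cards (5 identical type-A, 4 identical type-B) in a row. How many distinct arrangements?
9! / (5! × 4!) = 126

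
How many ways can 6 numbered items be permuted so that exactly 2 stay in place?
Choose the 2 fixed points C(6,2) = 15, derange the rest: !4 = Σ_{j=0}^{4} (-1)^j·4!/j! = 24 - 24 + 12 - 4 + 1 = 9. Product = 15 × 9 = 135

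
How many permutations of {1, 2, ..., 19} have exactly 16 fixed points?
Choose the 16 fixed points C(19,16) = 969, derange the rest: !3 = Σ_{j=0}^{3} (-1)^j·3!/j! = 6 - 6 + 3 - 1 = 2. Product = 969 × 2 = 1938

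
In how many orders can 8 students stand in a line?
8! = 40320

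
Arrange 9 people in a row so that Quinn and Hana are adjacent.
Treat as block: (9-1)! × 2! = 40320 × 2 = 80640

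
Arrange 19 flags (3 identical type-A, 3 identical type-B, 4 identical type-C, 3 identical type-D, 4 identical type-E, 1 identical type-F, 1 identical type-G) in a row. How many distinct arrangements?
19! / (3! × 3! × 4! × 3! × 4! × 1! × 1!) = 977728752000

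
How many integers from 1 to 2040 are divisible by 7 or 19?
⌊2040/7⌋ + ⌊2040/19⌋ - ⌊2040/133⌋ = 291 + 107 - 15 = 383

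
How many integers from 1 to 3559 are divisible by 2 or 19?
⌊3559/2⌋ + ⌊3559/19⌋ - ⌊3559/38⌋ = 1779 + 187 - 93 = 1873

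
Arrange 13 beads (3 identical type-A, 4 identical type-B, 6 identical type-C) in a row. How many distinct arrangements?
13! / (3! × 4! × 6!) = 60060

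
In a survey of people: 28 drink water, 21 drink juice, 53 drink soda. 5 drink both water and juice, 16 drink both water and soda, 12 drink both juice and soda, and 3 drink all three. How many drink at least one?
|A∪B∪C| = 28+21+53-5-16-12+3 = 72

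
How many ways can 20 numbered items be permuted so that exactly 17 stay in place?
Choose the 17 fixed points C(20,17) = 1140, derange the rest: !3 = Σ_{j=0}^{3} (-1)^j·3!/j! = 6 - 6 + 3 - 1 = 2. Product = 1140 × 2 = 2280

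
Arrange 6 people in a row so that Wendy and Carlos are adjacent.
Treat as block: (6-1)! × 2! = 120 × 2 = 240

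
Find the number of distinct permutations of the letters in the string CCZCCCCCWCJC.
12! / (1! × 1! × 9! × 1!) = 1320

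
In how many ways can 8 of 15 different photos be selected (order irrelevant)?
C(15,8) = 15!/(8!×7!) = 6435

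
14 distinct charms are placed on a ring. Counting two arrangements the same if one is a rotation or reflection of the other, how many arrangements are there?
(14-1)!/2 = 6227020800/2 = 3113510400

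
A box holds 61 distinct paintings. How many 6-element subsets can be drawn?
C(61,6) = 61!/(6!×55!) = 55525372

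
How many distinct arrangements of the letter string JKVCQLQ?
7! / (1! × 1! × 1! × 1! × 2! × 1!) = 2520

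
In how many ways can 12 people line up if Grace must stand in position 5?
Fix one position: (12-1)! = 39916800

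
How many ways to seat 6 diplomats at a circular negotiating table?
Circular: fix one position, arrange the rest. (6-1)! = 120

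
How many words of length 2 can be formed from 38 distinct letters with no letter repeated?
P(38,2) = 38!/(38-2)! = 1406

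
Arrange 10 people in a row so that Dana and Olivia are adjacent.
Treat as block: (10-1)! × 2! = 362880 × 2 = 725760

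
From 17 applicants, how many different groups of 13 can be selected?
C(17,13) = 17!/(13!×4!) = 2380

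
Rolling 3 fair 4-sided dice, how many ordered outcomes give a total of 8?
Coefficient of x^8 in (x + x² + ... + x^4)^3. By inclusion-exclusion on dice exceeding 4: Σ_j (-1)^j C(3,j)·C(8-1-4j, 2) = C(3,0)·C(7,2) - C(3,1)·C(3,2) = 1·21 - 3·3 = 12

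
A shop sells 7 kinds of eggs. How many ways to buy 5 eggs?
C(5+7-1, 7-1) = C(11, 6) = 462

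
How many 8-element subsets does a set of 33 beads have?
C(33,8) = 33!/(8!×25!) = 13884156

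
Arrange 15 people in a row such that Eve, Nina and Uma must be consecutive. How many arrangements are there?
Treat the 3 as one block: (15-3+1)! × 3! = 6227020800 × 6 = 37362124800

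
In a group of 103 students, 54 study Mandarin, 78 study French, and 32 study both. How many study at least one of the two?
|A∪B| = |A| + |B| - |A∩B| = 54 + 78 - 32 = 100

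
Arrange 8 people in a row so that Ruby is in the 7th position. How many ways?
Fix one position: (8-1)! = 5040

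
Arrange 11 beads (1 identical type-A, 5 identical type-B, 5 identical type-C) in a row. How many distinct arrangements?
11! / (1! × 5! × 5!) = 2772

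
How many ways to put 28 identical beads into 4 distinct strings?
C(28+4-1, 4-1) = C(31, 3) = 4495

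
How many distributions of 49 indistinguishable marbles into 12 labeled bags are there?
C(49+12-1, 12-1) = C(60, 11) = 342700125300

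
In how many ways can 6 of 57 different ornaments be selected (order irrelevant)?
C(57,6) = 57!/(6!×51!) = 36288252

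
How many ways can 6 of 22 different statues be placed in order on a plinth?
P(22,6) = 22!/(22-6)! = 53721360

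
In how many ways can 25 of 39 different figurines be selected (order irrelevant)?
C(39,25) = 39!/(25!×14!) = 15084504396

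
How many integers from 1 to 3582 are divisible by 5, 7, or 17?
⌊3582/5⌋+⌊3582/7⌋+⌊3582/17⌋ - ⌊3582/35⌋-⌊3582/85⌋-⌊3582/119⌋ + ⌊3582/595⌋ = 716+511+210 - 102-42-30 + 6 = 1269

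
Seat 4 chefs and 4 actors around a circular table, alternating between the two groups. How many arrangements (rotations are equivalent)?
Fix one of the chefs: (4-1)! ways for the remaining chefs, × 4! ways for the actors = 6 × 24 = 144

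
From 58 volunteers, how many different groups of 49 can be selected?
C(58,49) = 58!/(49!×9!) = 10648873950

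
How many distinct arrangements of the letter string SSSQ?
4! / (3! × 1!) = 4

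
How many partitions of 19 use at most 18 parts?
By conjugation, equals partitions of 19 into parts ≤ 18. Let r_j(i) = number of partitions of i into parts ≤ j, for i = 0..19. r_1(i) = 1 for all i; r_j(i) = r_{j-1}(i) + r_j(i-j). Rows j = 2..18: ≤2: 1 1 2 2 3 3 4 4 5 5 6 6 7 7 8 8 9 9 10 10; ≤3: 1 1 2 3 4 5 7 8 10 12 14 16 19 21 24 27 30 33 37 40; ≤4: 1 1 2 3 5 6 9 11 15 18 23 27 34 39 47 54 64 72 84 94; ≤5: 1 1 2 3 5 7 10 13 18 23 30 37 47 57 70 84 101 119 141 164; ≤6: 1 1 2 3 5 7 11 14 20 26 35 44 58 71 90 110 136 163 199 235; ≤7: 1 1 2 3 5 7 11 15 21 28 38 49 65 82 105 131 164 201 248 300; ≤8: 1 1 2 3 5 7 11 15 22 29 40 52 70 89 116 146 186 230 288 352; ≤9: 1 1 2 3 5 7 11 15 22 30 41 54 73 94 123 157 201 252 318 393; ≤10: 1 1 2 3 5 7 11 15 22 30 42 55 75 97 128 164 212 267 340 423; ≤11: 1 1 2 3 5 7 11 15 22 30 42 56 76 99 131 169 219 278 355 445; ≤12: 1 1 2 3 5 7 11 15 22 30 42 56 77 100 133 172 224 285 366 460; ≤13: 1 1 2 3 5 7 11 15 22 30 42 56 77 101 134 174 227 290 373 471; ≤14: 1 1 2 3 5 7 11 15 22 30 42 56 77 101 135 175 229 293 378 478; ≤15: 1 1 2 3 5 7 11 15 22 30 42 56 77 101 135 176 230 295 381 483; ≤16: 1 1 2 3 5 7 11 15 22 30 42 56 77 101 135 176 231 296 383 486; ≤17: 1 1 2 3 5 7 11 15 22 30 42 56 77 101 135 176 231 297 384 488; ≤18: 1 1 2 3 5 7 11 15 22 30 42 56 77 101 135 176 231 297 385 489. r_18(19) = 489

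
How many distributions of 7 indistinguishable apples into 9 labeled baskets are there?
C(7+9-1, 9-1) = C(15, 8) = 6435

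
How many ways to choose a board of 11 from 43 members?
C(43,11) = 43!/(11!×32!) = 5752004349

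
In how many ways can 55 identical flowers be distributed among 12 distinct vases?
C(55+12-1, 12-1) = C(66, 11) = 1074082795968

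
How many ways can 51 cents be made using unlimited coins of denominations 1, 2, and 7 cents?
Coefficient of x^51 in 1/(1-x^1) · 1/(1-x^2) · 1/(1-x^7). Case on j = number of 7-cent coins (j = 0..7); remainder r = 51 - 7j is made from {1,2} in ⌊r/2⌋+1 ways. r = 51, 44, 37, 30, 23, 16, 9, 2 → 26 + 23 + 19 + 16 + 12 + 9 + 5 + 2 = 112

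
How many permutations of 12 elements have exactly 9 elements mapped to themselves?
Choose the 9 fixed points C(12,9) = 220, derange the rest: !3 = Σ_{j=0}^{3} (-1)^j·3!/j! = 6 - 6 + 3 - 1 = 2. Product = 220 × 2 = 440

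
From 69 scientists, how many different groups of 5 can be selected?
C(69,5) = 69!/(5!×64!) = 11238513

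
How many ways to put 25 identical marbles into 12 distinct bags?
C(25+12-1, 12-1) = C(36, 11) = 600805296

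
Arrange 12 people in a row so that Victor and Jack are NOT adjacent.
Total - adjacent = 12! - (12-1)!×2 = 479001600 - 79833600 = 399168000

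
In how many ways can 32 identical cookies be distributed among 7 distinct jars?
C(32+7-1, 7-1) = C(38, 6) = 2760681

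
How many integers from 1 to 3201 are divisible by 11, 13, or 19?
⌊3201/11⌋+⌊3201/13⌋+⌊3201/19⌋ - ⌊3201/143⌋-⌊3201/209⌋-⌊3201/247⌋ + ⌊3201/2717⌋ = 291+246+168 - 22-15-12 + 1 = 657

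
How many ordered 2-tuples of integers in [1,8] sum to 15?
Coefficient of x^15 in (x + x² + ... + x^8)^2. By inclusion-exclusion on dice exceeding 8: Σ_j (-1)^j C(2,j)·C(15-1-8j, 1) = C(2,0)·C(14,1) - C(2,1)·C(6,1) = 1·14 - 2·6 = 2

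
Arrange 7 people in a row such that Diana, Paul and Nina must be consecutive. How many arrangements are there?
Treat the 3 as one block: (7-3+1)! × 3! = 120 × 6 = 720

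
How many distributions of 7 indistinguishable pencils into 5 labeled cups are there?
C(7+5-1, 5-1) = C(11, 4) = 330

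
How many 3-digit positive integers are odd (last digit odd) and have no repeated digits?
Last∈{1,3,5,7,9}. Last=0: 0. Last nonzero: 5×8×P(8,1) = 320. Total = 320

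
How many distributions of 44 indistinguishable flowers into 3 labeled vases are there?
C(44+3-1, 3-1) = C(46, 2) = 1035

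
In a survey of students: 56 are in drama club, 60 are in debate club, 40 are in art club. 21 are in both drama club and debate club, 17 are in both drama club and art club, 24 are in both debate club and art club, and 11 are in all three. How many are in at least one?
|A∪B∪C| = 56+60+40-21-17-24+11 = 105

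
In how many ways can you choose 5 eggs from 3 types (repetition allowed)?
C(5+3-1, 3-1) = C(7, 2) = 21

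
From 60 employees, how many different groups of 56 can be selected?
C(60,56) = 60!/(56!×4!) = 487635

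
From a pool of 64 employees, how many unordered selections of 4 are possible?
C(64,4) = 64!/(4!×60!) = 635376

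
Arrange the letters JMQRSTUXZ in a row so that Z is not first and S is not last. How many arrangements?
By inclusion-exclusion: 9! - 2×(9-1)! + (9-2)! = 362880 - 80640 + 5040 = 287280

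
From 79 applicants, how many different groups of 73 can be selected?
C(79,73) = 79!/(73!×6!) = 277962685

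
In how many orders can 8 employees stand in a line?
8! = 40320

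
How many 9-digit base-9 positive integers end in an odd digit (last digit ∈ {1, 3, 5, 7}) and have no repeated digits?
Last∈{1,3,5,7}. Last=0: 0. Last nonzero: 4×7×P(7,7) = 141120. Total = 141120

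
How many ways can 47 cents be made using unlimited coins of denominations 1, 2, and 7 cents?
Coefficient of x^47 in 1/(1-x^1) · 1/(1-x^2) · 1/(1-x^7). Case on j = number of 7-cent coins (j = 0..6); remainder r = 47 - 7j is made from {1,2} in ⌊r/2⌋+1 ways. r = 47, 40, 33, 26, 19, 12, 5 → 24 + 21 + 17 + 14 + 10 + 7 + 3 = 96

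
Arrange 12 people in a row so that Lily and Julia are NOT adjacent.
Total - adjacent = 12! - (12-1)!×2 = 479001600 - 79833600 = 399168000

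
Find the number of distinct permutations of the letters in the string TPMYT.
5! / (1! × 1! × 1! × 2!) = 60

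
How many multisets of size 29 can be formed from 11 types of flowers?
C(29+11-1, 11-1) = C(39, 10) = 635745396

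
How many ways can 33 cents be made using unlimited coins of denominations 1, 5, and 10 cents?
Coefficient of x^33 in 1/(1-x^1) · 1/(1-x^5) · 1/(1-x^10). Case on j = number of 10-cent coins (j = 0..3); remainder r = 33 - 10j is made from {1,5} in ⌊r/5⌋+1 ways. r = 33, 23, 13, 3 → 7 + 5 + 3 + 1 = 16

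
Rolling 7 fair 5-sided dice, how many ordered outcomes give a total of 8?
Coefficient of x^8 in (x + x² + ... + x^5)^7. By inclusion-exclusion on dice exceeding 5: Σ_j (-1)^j C(7,j)·C(8-1-5j, 6) = C(7,0)·C(7,6) = 1·7 = 7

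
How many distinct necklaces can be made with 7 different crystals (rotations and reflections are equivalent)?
(7-1)!/2 = 720/2 = 360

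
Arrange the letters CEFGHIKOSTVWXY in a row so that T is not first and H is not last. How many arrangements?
By inclusion-exclusion: 14! - 2×(14-1)! + (14-2)! = 87178291200 - 12454041600 + 479001600 = 75203251200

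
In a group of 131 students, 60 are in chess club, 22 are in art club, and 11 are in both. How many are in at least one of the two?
|A∪B| = |A| + |B| - |A∩B| = 60 + 22 - 11 = 71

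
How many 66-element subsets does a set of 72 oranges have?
C(72,66) = 72!/(66!×6!) = 156238908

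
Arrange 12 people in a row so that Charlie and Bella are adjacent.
Treat as block: (12-1)! × 2! = 39916800 × 2 = 79833600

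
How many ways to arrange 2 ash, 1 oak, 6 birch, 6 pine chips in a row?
15! / (2! × 1! × 6! × 6!) = 1261260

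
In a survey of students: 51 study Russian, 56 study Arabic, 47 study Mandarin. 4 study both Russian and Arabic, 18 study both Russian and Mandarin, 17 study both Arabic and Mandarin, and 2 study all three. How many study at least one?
|A∪B∪C| = 51+56+47-4-18-17+2 = 117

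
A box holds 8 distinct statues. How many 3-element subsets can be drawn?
C(8,3) = 8!/(3!×5!) = 56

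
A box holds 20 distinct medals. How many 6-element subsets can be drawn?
C(20,6) = 20!/(6!×14!) = 38760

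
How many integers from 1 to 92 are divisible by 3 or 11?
⌊92/3⌋ + ⌊92/11⌋ - ⌊92/33⌋ = 30 + 8 - 2 = 36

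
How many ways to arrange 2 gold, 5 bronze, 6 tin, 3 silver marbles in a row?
16! / (2! × 5! × 6! × 3!) = 20180160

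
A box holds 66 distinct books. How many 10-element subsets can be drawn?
C(66,10) = 66!/(10!×56!) = 210980549208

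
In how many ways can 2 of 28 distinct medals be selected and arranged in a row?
P(28,2) = 28!/(28-2)! = 756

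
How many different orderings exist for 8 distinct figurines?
8! = 40320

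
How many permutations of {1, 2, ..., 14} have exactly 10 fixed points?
Choose the 10 fixed points C(14,10) = 1001, derange the rest: !4 = Σ_{j=0}^{4} (-1)^j·4!/j! = 24 - 24 + 12 - 4 + 1 = 9. Product = 1001 × 9 = 9009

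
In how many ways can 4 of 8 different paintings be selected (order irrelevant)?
C(8,4) = 8!/(4!×4!) = 70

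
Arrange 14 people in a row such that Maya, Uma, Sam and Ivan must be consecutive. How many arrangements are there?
Treat the 4 as one block: (14-4+1)! × 4! = 39916800 × 24 = 958003200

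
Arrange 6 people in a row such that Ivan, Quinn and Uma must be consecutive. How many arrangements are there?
Treat the 3 as one block: (6-3+1)! × 3! = 24 × 6 = 144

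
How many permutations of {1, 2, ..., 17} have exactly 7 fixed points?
Choose the 7 fixed points C(17,7) = 19448, derange the rest: !10 = Σ_{j=0}^{10} (-1)^j·10!/j! = 3628800 - 3628800 + 1814400 - 604800 + 151200 - 30240 + 5040 - 720 + 90 - 10 + 1 = 1334961. Product = 19448 × 1334961 = 25962321528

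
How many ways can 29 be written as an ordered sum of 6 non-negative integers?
C(29+6-1, 6-1) = C(34, 5) = 278256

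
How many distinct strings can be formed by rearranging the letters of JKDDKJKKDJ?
10! / (3! × 3! × 4!) = 4200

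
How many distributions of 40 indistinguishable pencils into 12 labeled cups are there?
C(40+12-1, 12-1) = C(51, 11) = 47626016970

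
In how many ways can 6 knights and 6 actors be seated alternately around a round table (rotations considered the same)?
Fix one of the knights: (6-1)! ways for the remaining knights, × 6! ways for the actors = 120 × 720 = 86400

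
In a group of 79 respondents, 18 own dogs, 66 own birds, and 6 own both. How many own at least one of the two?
|A∪B| = |A| + |B| - |A∩B| = 18 + 66 - 6 = 78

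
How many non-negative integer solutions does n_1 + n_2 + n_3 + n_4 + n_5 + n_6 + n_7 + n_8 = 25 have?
C(25+8-1, 8-1) = C(32, 7) = 3365856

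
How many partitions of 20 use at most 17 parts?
By conjugation, equals partitions of 20 into parts ≤ 17. Let r_j(i) = number of partitions of i into parts ≤ j, for i = 0..20. r_1(i) = 1 for all i; r_j(i) = r_{j-1}(i) + r_j(i-j). Rows j = 2..17: ≤2: 1 1 2 2 3 3 4 4 5 5 6 6 7 7 8 8 9 9 10 10 11; ≤3: 1 1 2 3 4 5 7 8 10 12 14 16 19 21 24 27 30 33 37 40 44; ≤4: 1 1 2 3 5 6 9 11 15 18 23 27 34 39 47 54 64 72 84 94 108; ≤5: 1 1 2 3 5 7 10 13 18 23 30 37 47 57 70 84 101 119 141 164 192; ≤6: 1 1 2 3 5 7 11 14 20 26 35 44 58 71 90 110 136 163 199 235 282; ≤7: 1 1 2 3 5 7 11 15 21 28 38 49 65 82 105 131 164 201 248 300 364; ≤8: 1 1 2 3 5 7 11 15 22 29 40 52 70 89 116 146 186 230 288 352 434; ≤9: 1 1 2 3 5 7 11 15 22 30 41 54 73 94 123 157 201 252 318 393 488; ≤10: 1 1 2 3 5 7 11 15 22 30 42 55 75 97 128 164 212 267 340 423 530; ≤11: 1 1 2 3 5 7 11 15 22 30 42 56 76 99 131 169 219 278 355 445 560; ≤12: 1 1 2 3 5 7 11 15 22 30 42 56 77 100 133 172 224 285 366 460 582; ≤13: 1 1 2 3 5 7 11 15 22 30 42 56 77 101 134 174 227 290 373 471 597; ≤14: 1 1 2 3 5 7 11 15 22 30 42 56 77 101 135 175 229 293 378 478 608; ≤15: 1 1 2 3 5 7 11 15 22 30 42 56 77 101 135 176 230 295 381 483 615; ≤16: 1 1 2 3 5 7 11 15 22 30 42 56 77 101 135 176 231 296 383 486 620; ≤17: 1 1 2 3 5 7 11 15 22 30 42 56 77 101 135 176 231 297 384 488 623. r_17(20) = 623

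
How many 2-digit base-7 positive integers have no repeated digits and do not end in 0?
Last digit: 6 nonzero choices. First digit: 5 (nonzero, ≠last). Middle 0: P(5,0) = 1. Total = 30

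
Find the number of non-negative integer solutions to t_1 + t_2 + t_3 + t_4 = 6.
C(6+4-1, 4-1) = C(9, 3) = 84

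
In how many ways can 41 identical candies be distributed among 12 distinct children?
C(41+12-1, 12-1) = C(52, 11) = 60403728840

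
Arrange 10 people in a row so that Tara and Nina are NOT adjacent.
Total - adjacent = 10! - (10-1)!×2 = 3628800 - 725760 = 2903040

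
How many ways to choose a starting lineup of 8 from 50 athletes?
C(50,8) = 50!/(8!×42!) = 536878650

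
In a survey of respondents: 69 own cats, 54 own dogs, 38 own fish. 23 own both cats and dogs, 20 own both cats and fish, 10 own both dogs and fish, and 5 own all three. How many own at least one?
|A∪B∪C| = 69+54+38-23-20-10+5 = 113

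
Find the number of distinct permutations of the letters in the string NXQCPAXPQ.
9! / (1! × 2! × 1! × 1! × 2! × 2!) = 45360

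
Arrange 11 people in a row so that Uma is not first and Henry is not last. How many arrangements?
By inclusion-exclusion: 11! - 2×(11-1)! + (11-2)! = 39916800 - 7257600 + 362880 = 33022080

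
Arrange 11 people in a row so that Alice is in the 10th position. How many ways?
Fix one position: (11-1)! = 3628800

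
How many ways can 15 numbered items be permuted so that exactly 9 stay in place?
Choose the 9 fixed points C(15,9) = 5005, derange the rest: !6 = Σ_{j=0}^{6} (-1)^j·6!/j! = 720 - 720 + 360 - 120 + 30 - 6 + 1 = 265. Product = 5005 × 265 = 1326325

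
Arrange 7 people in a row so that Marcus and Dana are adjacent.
Treat as block: (7-1)! × 2! = 720 × 2 = 1440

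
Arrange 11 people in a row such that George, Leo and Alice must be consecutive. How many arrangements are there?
Treat the 3 as one block: (11-3+1)! × 3! = 362880 × 6 = 2177280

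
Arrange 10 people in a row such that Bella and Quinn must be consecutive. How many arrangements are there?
Treat the 2 as one block: (10-2+1)! × 2! = 362880 × 2 = 725760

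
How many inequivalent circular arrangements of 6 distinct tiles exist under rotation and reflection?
(6-1)!/2 = 120/2 = 60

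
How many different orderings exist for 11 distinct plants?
11! = 39916800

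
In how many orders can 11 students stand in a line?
11! = 39916800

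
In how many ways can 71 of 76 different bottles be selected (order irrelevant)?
C(76,71) = 76!/(71!×5!) = 18474840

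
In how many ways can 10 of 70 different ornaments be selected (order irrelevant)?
C(70,10) = 70!/(10!×60!) = 396704524216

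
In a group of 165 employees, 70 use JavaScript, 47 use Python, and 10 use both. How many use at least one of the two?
|A∪B| = |A| + |B| - |A∩B| = 70 + 47 - 10 = 107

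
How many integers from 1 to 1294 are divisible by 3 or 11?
⌊1294/3⌋ + ⌊1294/11⌋ - ⌊1294/33⌋ = 431 + 117 - 39 = 509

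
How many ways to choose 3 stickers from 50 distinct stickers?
C(50,3) = 50!/(3!×47!) = 19600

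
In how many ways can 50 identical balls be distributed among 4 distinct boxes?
C(50+4-1, 4-1) = C(53, 3) = 23426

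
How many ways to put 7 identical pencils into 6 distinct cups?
C(7+6-1, 6-1) = C(12, 5) = 792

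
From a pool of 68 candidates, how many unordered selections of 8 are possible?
C(68,8) = 68!/(8!×60!) = 7392009768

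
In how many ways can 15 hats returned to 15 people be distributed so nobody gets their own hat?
!15 = Σ_{j=0}^{15} (-1)^j·15!/j! = 1307674368000 - 1307674368000 + 653837184000 - 217945728000 + 54486432000 - 10897286400 + 1816214400 - 259459200 + 32432400 - 3603600 + 360360 - 32760 + 2730 - 210 + 15 - 1 = 481066515734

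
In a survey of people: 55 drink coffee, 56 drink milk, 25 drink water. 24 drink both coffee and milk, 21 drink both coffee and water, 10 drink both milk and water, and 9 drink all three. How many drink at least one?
|A∪B∪C| = 55+56+25-24-21-10+9 = 90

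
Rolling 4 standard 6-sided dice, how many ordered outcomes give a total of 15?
Coefficient of x^15 in (x + x² + ... + x^6)^4. By inclusion-exclusion on dice exceeding 6: Σ_j (-1)^j C(4,j)·C(15-1-6j, 3) = C(4,0)·C(14,3) - C(4,1)·C(8,3) = 1·364 - 4·56 = 140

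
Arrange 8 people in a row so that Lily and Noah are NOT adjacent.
Total - adjacent = 8! - (8-1)!×2 = 40320 - 10080 = 30240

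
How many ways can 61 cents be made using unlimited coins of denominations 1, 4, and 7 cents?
Coefficient of x^61 in 1/(1-x^1) · 1/(1-x^4) · 1/(1-x^7). Case on j = number of 7-cent coins (j = 0..8); remainder r = 61 - 7j is made from {1,4} in ⌊r/4⌋+1 ways. r = 61, 54, 47, 40, 33, 26, 19, 12, 5 → 16 + 14 + 12 + 11 + 9 + 7 + 5 + 4 + 2 = 80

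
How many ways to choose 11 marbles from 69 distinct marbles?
C(69,11) = 69!/(11!×58!) = 1823810410032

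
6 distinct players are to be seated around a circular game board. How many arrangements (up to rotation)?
Circular: fix one position, arrange the rest. (6-1)! = 120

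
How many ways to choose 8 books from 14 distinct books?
C(14,8) = 14!/(8!×6!) = 3003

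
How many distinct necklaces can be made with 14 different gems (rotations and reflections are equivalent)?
(14-1)!/2 = 6227020800/2 = 3113510400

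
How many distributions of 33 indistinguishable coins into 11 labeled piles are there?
C(33+11-1, 11-1) = C(43, 10) = 1917334783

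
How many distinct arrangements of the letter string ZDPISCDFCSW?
11! / (1! × 1! × 1! × 2! × 1! × 2! × 2! × 1!) = 4989600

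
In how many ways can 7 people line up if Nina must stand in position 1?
Fix one position: (7-1)! = 720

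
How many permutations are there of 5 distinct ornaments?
5! = 120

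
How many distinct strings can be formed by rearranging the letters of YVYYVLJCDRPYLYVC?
16! / (1! × 3! × 1! × 2! × 1! × 1! × 2! × 5!) = 7264857600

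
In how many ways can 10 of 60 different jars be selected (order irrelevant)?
C(60,10) = 60!/(10!×50!) = 75394027566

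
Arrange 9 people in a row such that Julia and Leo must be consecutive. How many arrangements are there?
Treat the 2 as one block: (9-2+1)! × 2! = 40320 × 2 = 80640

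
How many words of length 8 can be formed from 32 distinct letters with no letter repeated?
P(32,8) = 32!/(32-8)! = 424097856000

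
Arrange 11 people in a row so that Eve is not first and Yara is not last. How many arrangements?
By inclusion-exclusion: 11! - 2×(11-1)! + (11-2)! = 39916800 - 7257600 + 362880 = 33022080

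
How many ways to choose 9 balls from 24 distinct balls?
C(24,9) = 24!/(9!×15!) = 1307504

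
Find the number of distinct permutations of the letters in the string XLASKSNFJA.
10! / (1! × 2! × 1! × 2! × 1! × 1! × 1! × 1!) = 907200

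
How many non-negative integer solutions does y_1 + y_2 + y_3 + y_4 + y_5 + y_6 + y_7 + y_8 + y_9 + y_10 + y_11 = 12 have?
C(12+11-1, 11-1) = C(22, 10) = 646646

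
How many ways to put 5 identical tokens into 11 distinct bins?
C(5+11-1, 11-1) = C(15, 10) = 3003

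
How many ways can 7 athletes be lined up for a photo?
7! = 5040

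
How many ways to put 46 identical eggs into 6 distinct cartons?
C(46+6-1, 6-1) = C(51, 5) = 2349060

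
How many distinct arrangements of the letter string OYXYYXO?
7! / (3! × 2! × 2!) = 210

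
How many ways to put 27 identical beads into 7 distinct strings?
C(27+7-1, 7-1) = C(33, 6) = 1107568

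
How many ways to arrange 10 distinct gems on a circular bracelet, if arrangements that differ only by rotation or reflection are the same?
(10-1)!/2 = 362880/2 = 181440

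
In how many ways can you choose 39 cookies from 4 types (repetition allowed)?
C(39+4-1, 4-1) = C(42, 3) = 11480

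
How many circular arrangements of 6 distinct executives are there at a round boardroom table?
Circular: fix one position, arrange the rest. (6-1)! = 120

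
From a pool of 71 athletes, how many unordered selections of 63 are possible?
C(71,63) = 71!/(63!×8!) = 10639125640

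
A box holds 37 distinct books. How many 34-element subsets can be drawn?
C(37,34) = 37!/(34!×3!) = 7770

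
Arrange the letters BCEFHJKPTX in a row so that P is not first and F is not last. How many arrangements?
By inclusion-exclusion: 10! - 2×(10-1)! + (10-2)! = 3628800 - 725760 + 40320 = 2943360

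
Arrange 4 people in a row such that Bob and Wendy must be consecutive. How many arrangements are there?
Treat the 2 as one block: (4-2+1)! × 2! = 6 × 2 = 12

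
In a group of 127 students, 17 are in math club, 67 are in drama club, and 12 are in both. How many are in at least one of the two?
|A∪B| = |A| + |B| - |A∩B| = 17 + 67 - 12 = 72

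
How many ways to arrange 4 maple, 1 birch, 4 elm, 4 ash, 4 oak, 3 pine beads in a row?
20! / (4! × 1! × 4! × 4! × 4! × 3!) = 1222160940000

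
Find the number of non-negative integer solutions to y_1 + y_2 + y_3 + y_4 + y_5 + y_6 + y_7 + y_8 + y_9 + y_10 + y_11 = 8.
C(8+11-1, 11-1) = C(18, 10) = 43758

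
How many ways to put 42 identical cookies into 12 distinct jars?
C(42+12-1, 12-1) = C(53, 11) = 76223753060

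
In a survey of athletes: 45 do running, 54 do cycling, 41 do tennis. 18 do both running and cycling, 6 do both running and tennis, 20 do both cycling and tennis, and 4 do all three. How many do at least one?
|A∪B∪C| = 45+54+41-18-6-20+4 = 100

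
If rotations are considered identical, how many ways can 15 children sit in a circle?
Circular: fix one position, arrange the rest. (15-1)! = 87178291200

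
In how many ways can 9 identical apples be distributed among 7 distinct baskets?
C(9+7-1, 7-1) = C(15, 6) = 5005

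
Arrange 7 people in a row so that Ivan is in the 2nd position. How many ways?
Fix one position: (7-1)! = 720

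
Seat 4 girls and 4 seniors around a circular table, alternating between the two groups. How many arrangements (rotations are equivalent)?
Fix one of the girls: (4-1)! ways for the remaining girls, × 4! ways for the seniors = 6 × 24 = 144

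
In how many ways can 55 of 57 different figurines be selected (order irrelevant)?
C(57,55) = 57!/(55!×2!) = 1596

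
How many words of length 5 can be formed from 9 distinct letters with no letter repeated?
P(9,5) = 9!/(9-5)! = 15120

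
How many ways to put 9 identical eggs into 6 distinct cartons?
C(9+6-1, 6-1) = C(14, 5) = 2002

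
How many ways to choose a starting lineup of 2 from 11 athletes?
C(11,2) = 11!/(2!×9!) = 55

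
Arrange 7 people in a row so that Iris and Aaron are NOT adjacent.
Total - adjacent = 7! - (7-1)!×2 = 5040 - 1440 = 3600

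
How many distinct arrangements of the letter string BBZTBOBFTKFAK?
13! / (2! × 1! × 1! × 2! × 2! × 4! × 1!) = 32432400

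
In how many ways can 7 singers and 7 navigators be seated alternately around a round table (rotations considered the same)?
Fix one of the singers: (7-1)! ways for the remaining singers, × 7! ways for the navigators = 720 × 5040 = 3628800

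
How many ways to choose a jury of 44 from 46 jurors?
C(46,44) = 46!/(44!×2!) = 1035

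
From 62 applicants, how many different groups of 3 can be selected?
C(62,3) = 62!/(3!×59!) = 37820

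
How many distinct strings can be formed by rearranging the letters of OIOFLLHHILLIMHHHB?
17! / (5! × 1! × 3! × 1! × 1! × 4! × 2!) = 10291881600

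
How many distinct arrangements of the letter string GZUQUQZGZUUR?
12! / (2! × 3! × 1! × 4! × 2!) = 831600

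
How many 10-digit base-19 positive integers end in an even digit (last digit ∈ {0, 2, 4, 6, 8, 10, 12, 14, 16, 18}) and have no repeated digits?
Last∈{0,2,4,6,8,10,12,14,16,18}. Last=0: 17643225600. Last nonzero: 9×17×P(17,8) = 149967417600. Total = 167610643200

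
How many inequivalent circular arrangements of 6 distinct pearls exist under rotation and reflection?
(6-1)!/2 = 120/2 = 60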